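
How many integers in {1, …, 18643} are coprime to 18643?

18360

Factor: 18643 = 103 · 181.
φ(18643) = (103−1) · (181−1) = 102 · 180 = 18360.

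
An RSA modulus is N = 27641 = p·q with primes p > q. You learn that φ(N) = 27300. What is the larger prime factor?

211

φ(n) = (p−1)(q−1) = n − (p+q) + 1, so p + q = 27641 − 27300 + 1 = 342.
p and q are the roots of t² − 342t + 27641 = 0.
Discriminant: 342² − 4·27641 = 116964 − 110564 = 6400; √6400 = 80.
q = (342 − 80)/2 = 131, p = (342 + 80)/2 = 211.
Check: 131 · 211 = 27641.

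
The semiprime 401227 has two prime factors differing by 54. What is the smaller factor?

607

Since p = q + 54, we have 401227 = q(q + 54), so q² + 54q − 401227 = 0.
Discriminant: 54² + 4·401227 = 2916 + 1604908 = 1607824; √1607824 = 1268.
q = (−54 + 1268)/2 = 607, and p = q + 54 = 661.
Check: 607 · 661 = 401227.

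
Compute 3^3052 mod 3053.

3^1 ≡ 3 (mod 3053)
3^2 ≡ 3^2 = 9 ≡ 9 (mod 3053)
3^4 ≡ 9^2 = 81 ≡ 81 (mod 3053)
3^8 ≡ 81^2 = 6561 ≡ 455 (mod 3053)
3^16 ≡ 455^2 = 207025 ≡ 2474 (mod 3053)
3^32 ≡ 2474^2 = 6120676 ≡ 2464 (mod 3053)
3^64 ≡ 2464^2 = 6071296 ≡ 1932 (mod 3053)
3^128 ≡ 1932^2 = 3732624 ≡ 1858 (mod 3053)
3^256 ≡ 1858^2 = 3452164 ≡ 2274 (mod 3053)
3^512 ≡ 2274^2 = 5171076 ≡ 2347 (mod 3053)
3^1024 ≡ 2347^2 = 5508409 ≡ 797 (mod 3053)
3^2048 ≡ 797^2 = 635209 ≡ 185 (mod 3053)
3052 = 2048 + 512 + 256 + 128 + 64 + 32 + 8 + 4 in binary powers of 2.
So 3^3052 ≡ 185 · 2347 · 2274 · 1858 · 1932 · 2464 · 455 · 81 ≡ 909 (mod 3053).
Since 909 ≠ 1, base 3 is a Fermat witness: 3053 is composite.

909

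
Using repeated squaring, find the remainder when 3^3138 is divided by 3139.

656

3^1 ≡ 3 (mod 3139)
3^2 ≡ 3^2 = 9 ≡ 9 (mod 3139)
3^4 ≡ 9^2 = 81 ≡ 81 (mod 3139)
3^8 ≡ 81^2 = 6561 ≡ 283 (mod 3139)
3^16 ≡ 283^2 = 80089 ≡ 1614 (mod 3139)
3^32 ≡ 1614^2 = 2604996 ≡ 2765 (mod 3139)
3^64 ≡ 2765^2 = 7645225 ≡ 1760 (mod 3139)
3^128 ≡ 1760^2 = 3097600 ≡ 2546 (mod 3139)
3^256 ≡ 2546^2 = 6482116 ≡ 81 (mod 3139)
3^512 ≡ 81^2 = 6561 ≡ 283 (mod 3139)
3^1024 ≡ 283^2 = 80089 ≡ 1614 (mod 3139)
3^2048 ≡ 1614^2 = 2604996 ≡ 2765 (mod 3139)
3138 = 2048 + 1024 + 64 + 2 in binary powers of 2.
So 3^3138 ≡ 2765 · 1614 · 1760 · 9 ≡ 656 (mod 3139).
Since 656 ≠ 1, base 3 is a Fermat witness: 3139 is composite.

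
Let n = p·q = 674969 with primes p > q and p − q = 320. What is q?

Since p = q + 320, we have 674969 = q(q + 320), so q² + 320q − 674969 = 0.
Discriminant: 320² + 4·674969 = 102400 + 2699876 = 2802276; √2802276 = 1674.
q = (−320 + 1674)/2 = 677, and p = q + 320 = 997.
Check: 677 · 997 = 674969.

677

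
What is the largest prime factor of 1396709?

1396709 = 19 · 73511
73511 = 19 · 3869
3869 = 53 · 73
73 is prime.
So 1396709 = 19^2 · 53 · 73; the largest prime factor is 73.

73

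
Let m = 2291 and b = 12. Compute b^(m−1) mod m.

12^1 ≡ 12 (mod 2291)
12^2 ≡ 12^2 = 144 ≡ 144 (mod 2291)
12^4 ≡ 144^2 = 20736 ≡ 117 (mod 2291)
12^8 ≡ 117^2 = 13689 ≡ 2234 (mod 2291)
12^16 ≡ 2234^2 = 4990756 ≡ 958 (mod 2291)
12^32 ≡ 958^2 = 917764 ≡ 1364 (mod 2291)
12^64 ≡ 1364^2 = 1860496 ≡ 204 (mod 2291)
12^128 ≡ 204^2 = 41616 ≡ 378 (mod 2291)
12^256 ≡ 378^2 = 142884 ≡ 842 (mod 2291)
12^512 ≡ 842^2 = 708964 ≡ 1045 (mod 2291)
12^1024 ≡ 1045^2 = 1092025 ≡ 1509 (mod 2291)
12^2048 ≡ 1509^2 = 2277081 ≡ 2118 (mod 2291)
2290 = 2048 + 128 + 64 + 32 + 16 + 2 in binary powers of 2.
So 12^2290 ≡ 2118 · 378 · 204 · 1364 · 958 · 144 ≡ 144 (mod 2291).
Since 144 ≠ 1, base 12 is a Fermat witness: 2291 is composite.

144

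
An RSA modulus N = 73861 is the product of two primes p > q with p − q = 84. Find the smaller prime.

233

Since p = q + 84, we have 73861 = q(q + 84), so q² + 84q − 73861 = 0.
Discriminant: 84² + 4·73861 = 7056 + 295444 = 302500; √302500 = 550.
q = (−84 + 550)/2 = 233, and p = q + 84 = 317.
Check: 233 · 317 = 73861.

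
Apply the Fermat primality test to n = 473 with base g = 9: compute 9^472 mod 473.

444

9^1 ≡ 9 (mod 473)
9^2 ≡ 9^2 = 81 ≡ 81 (mod 473)
9^4 ≡ 81^2 = 6561 ≡ 412 (mod 473)
9^8 ≡ 412^2 = 169744 ≡ 410 (mod 473)
9^16 ≡ 410^2 = 168100 ≡ 185 (mod 473)
9^32 ≡ 185^2 = 34225 ≡ 169 (mod 473)
9^64 ≡ 169^2 = 28561 ≡ 181 (mod 473)
9^128 ≡ 181^2 = 32761 ≡ 124 (mod 473)
9^256 ≡ 124^2 = 15376 ≡ 240 (mod 473)
472 = 256 + 128 + 64 + 16 + 8 in binary powers of 2.
So 9^472 ≡ 240 · 124 · 181 · 185 · 410 ≡ 444 (mod 473).
Since 444 ≠ 1, base 9 is a Fermat witness: 473 is composite.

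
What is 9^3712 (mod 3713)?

9^1 ≡ 9 (mod 3713)
9^2 ≡ 9^2 = 81 ≡ 81 (mod 3713)
9^4 ≡ 81^2 = 6561 ≡ 2848 (mod 3713)
9^8 ≡ 2848^2 = 8111104 ≡ 1912 (mod 3713)
9^16 ≡ 1912^2 = 3655744 ≡ 2152 (mod 3713)
9^32 ≡ 2152^2 = 4631104 ≡ 993 (mod 3713)
9^64 ≡ 993^2 = 986049 ≡ 2104 (mod 3713)
9^128 ≡ 2104^2 = 4426816 ≡ 920 (mod 3713)
9^256 ≡ 920^2 = 846400 ≡ 3549 (mod 3713)
9^512 ≡ 3549^2 = 12595401 ≡ 905 (mod 3713)
9^1024 ≡ 905^2 = 819025 ≡ 2165 (mod 3713)
9^2048 ≡ 2165^2 = 4687225 ≡ 1419 (mod 3713)
3712 = 2048 + 1024 + 512 + 128 in binary powers of 2.
So 9^3712 ≡ 1419 · 2165 · 905 · 920 ≡ 3390 (mod 3713).
Since 3390 ≠ 1, base 9 is a Fermat witness: 3713 is composite.

3390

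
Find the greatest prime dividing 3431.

3431 = 47 · 73
73 is prime.
So 3431 = 47 · 73; the largest prime factor is 73.

73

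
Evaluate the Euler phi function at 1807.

1656

Factor: 1807 = 13 · 139.
φ(1807) = (13−1) · (139−1) = 12 · 138 = 1656.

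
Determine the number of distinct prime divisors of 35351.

35351 = 23 · 1537
1537 = 29 · 53
35351 = 23 · 29 · 53, which has 3 distinct prime factors.

3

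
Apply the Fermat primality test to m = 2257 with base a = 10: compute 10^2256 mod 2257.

1925

10^1 ≡ 10 (mod 2257)
10^2 ≡ 10^2 = 100 ≡ 100 (mod 2257)
10^4 ≡ 100^2 = 10000 ≡ 972 (mod 2257)
10^8 ≡ 972^2 = 944784 ≡ 1358 (mod 2257)
10^16 ≡ 1358^2 = 1844164 ≡ 195 (mod 2257)
10^32 ≡ 195^2 = 38025 ≡ 1913 (mod 2257)
10^64 ≡ 1913^2 = 3659569 ≡ 972 (mod 2257)
10^128 ≡ 972^2 = 944784 ≡ 1358 (mod 2257)
10^256 ≡ 1358^2 = 1844164 ≡ 195 (mod 2257)
10^512 ≡ 195^2 = 38025 ≡ 1913 (mod 2257)
10^1024 ≡ 1913^2 = 3659569 ≡ 972 (mod 2257)
10^2048 ≡ 972^2 = 944784 ≡ 1358 (mod 2257)
2256 = 2048 + 128 + 64 + 16 in binary powers of 2.
So 10^2256 ≡ 1358 · 1358 · 972 · 195 ≡ 1925 (mod 2257).
Since 1925 ≠ 1, base 10 is a Fermat witness: 2257 is composite.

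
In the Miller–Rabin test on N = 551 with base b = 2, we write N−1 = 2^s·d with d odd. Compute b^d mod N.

184

551 − 1 = 550 = 2^1 · 275, so d = 275.
2^1 ≡ 2 (mod 551)
2^2 ≡ 2^2 = 4 ≡ 4 (mod 551)
2^4 ≡ 4^2 = 16 ≡ 16 (mod 551)
2^8 ≡ 16^2 = 256 ≡ 256 (mod 551)
2^16 ≡ 256^2 = 65536 ≡ 518 (mod 551)
2^32 ≡ 518^2 = 268324 ≡ 538 (mod 551)
2^64 ≡ 538^2 = 289444 ≡ 169 (mod 551)
2^128 ≡ 169^2 = 28561 ≡ 460 (mod 551)
2^256 ≡ 460^2 = 211600 ≡ 16 (mod 551)
275 = 256 + 16 + 2 + 1 in binary powers of 2.
So 2^275 ≡ 16 · 518 · 4 · 2 ≡ 184 (mod 551).
Squaring chain: 184; never reaches −1, so base 2 is a Miller–Rabin witness that 551 is composite.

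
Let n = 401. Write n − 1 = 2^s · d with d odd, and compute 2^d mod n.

356

401 − 1 = 400 = 2^4 · 25, so d = 25.
2^1 ≡ 2 (mod 401)
2^2 ≡ 2^2 = 4 ≡ 4 (mod 401)
2^4 ≡ 4^2 = 16 ≡ 16 (mod 401)
2^8 ≡ 16^2 = 256 ≡ 256 (mod 401)
2^16 ≡ 256^2 = 65536 ≡ 173 (mod 401)
25 = 16 + 8 + 1 in binary powers of 2.
So 2^25 ≡ 173 · 256 · 2 ≡ 356 (mod 401).
Squaring chain: 356 → 20 → 400 → 1; reaches −1, so base 2 does not prove 401 composite.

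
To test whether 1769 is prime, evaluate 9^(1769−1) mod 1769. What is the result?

790

9^1 ≡ 9 (mod 1769)
9^2 ≡ 9^2 = 81 ≡ 81 (mod 1769)
9^4 ≡ 81^2 = 6561 ≡ 1254 (mod 1769)
9^8 ≡ 1254^2 = 1572516 ≡ 1644 (mod 1769)
9^16 ≡ 1644^2 = 2702736 ≡ 1473 (mod 1769)
9^32 ≡ 1473^2 = 2169729 ≡ 935 (mod 1769)
9^64 ≡ 935^2 = 874225 ≡ 339 (mod 1769)
9^128 ≡ 339^2 = 114921 ≡ 1705 (mod 1769)
9^256 ≡ 1705^2 = 2907025 ≡ 558 (mod 1769)
9^512 ≡ 558^2 = 311364 ≡ 20 (mod 1769)
9^1024 ≡ 20^2 = 400 ≡ 400 (mod 1769)
1768 = 1024 + 512 + 128 + 64 + 32 + 8 in binary powers of 2.
So 9^1768 ≡ 400 · 20 · 1705 · 339 · 935 · 1644 ≡ 790 (mod 1769).
Since 790 ≠ 1, base 9 is a Fermat witness: 1769 is composite.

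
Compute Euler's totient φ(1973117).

1922400

Factor: 1973117 = 73 · 151 · 179.
φ(1973117) = (73−1) · (151−1) · (179−1) = 72 · 150 · 178 = 1922400.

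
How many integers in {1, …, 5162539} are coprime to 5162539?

Factor: 5162539 = 151 · 179 · 191.
φ(5162539) = (151−1) · (179−1) · (191−1) = 150 · 178 · 190 = 5073000.

5073000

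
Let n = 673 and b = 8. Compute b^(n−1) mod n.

8^1 ≡ 8 (mod 673)
8^2 ≡ 8^2 = 64 ≡ 64 (mod 673)
8^4 ≡ 64^2 = 4096 ≡ 58 (mod 673)
8^8 ≡ 58^2 = 3364 ≡ 672 (mod 673)
8^16 ≡ 672^2 = 451584 ≡ 1 (mod 673)
8^32 ≡ 1^2 = 1 ≡ 1 (mod 673)
8^64 ≡ 1^2 = 1 ≡ 1 (mod 673)
8^128 ≡ 1^2 = 1 ≡ 1 (mod 673)
8^256 ≡ 1^2 = 1 ≡ 1 (mod 673)
8^512 ≡ 1^2 = 1 ≡ 1 (mod 673)
672 = 512 + 128 + 32 in binary powers of 2.
So 8^672 ≡ 1 · 1 · 1 ≡ 1 (mod 673).
Since the result is 1, base 8 gives no evidence that 673 is composite.

1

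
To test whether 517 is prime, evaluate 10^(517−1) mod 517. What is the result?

10^1 ≡ 10 (mod 517)
10^2 ≡ 10^2 = 100 ≡ 100 (mod 517)
10^4 ≡ 100^2 = 10000 ≡ 177 (mod 517)
10^8 ≡ 177^2 = 31329 ≡ 309 (mod 517)
10^16 ≡ 309^2 = 95481 ≡ 353 (mod 517)
10^32 ≡ 353^2 = 124609 ≡ 12 (mod 517)
10^64 ≡ 12^2 = 144 ≡ 144 (mod 517)
10^128 ≡ 144^2 = 20736 ≡ 56 (mod 517)
10^256 ≡ 56^2 = 3136 ≡ 34 (mod 517)
10^512 ≡ 34^2 = 1156 ≡ 122 (mod 517)
516 = 512 + 4 in binary powers of 2.
So 10^516 ≡ 122 · 177 ≡ 397 (mod 517).
Since 397 ≠ 1, base 10 is a Fermat witness: 517 is composite.

397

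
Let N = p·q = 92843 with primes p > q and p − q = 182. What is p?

Since p = q + 182, we have 92843 = q(q + 182), so q² + 182q − 92843 = 0.
Discriminant: 182² + 4·92843 = 33124 + 371372 = 404496; √404496 = 636.
q = (−182 + 636)/2 = 227, and p = q + 182 = 409.
Check: 227 · 409 = 92843.

409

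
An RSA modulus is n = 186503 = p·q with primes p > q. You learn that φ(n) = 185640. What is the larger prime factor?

443

φ(n) = (p−1)(q−1) = n − (p+q) + 1, so p + q = 186503 − 185640 + 1 = 864.
p and q are the roots of t² − 864t + 186503 = 0.
Discriminant: 864² − 4·186503 = 746496 − 746012 = 484; √484 = 22.
q = (864 − 22)/2 = 421, p = (864 + 22)/2 = 443.
Check: 421 · 443 = 186503.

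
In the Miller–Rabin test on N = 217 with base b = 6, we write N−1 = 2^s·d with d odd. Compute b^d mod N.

217 − 1 = 216 = 2^3 · 27, so d = 27.
6^1 ≡ 6 (mod 217)
6^2 ≡ 6^2 = 36 ≡ 36 (mod 217)
6^4 ≡ 36^2 = 1296 ≡ 211 (mod 217)
6^8 ≡ 211^2 = 44521 ≡ 36 (mod 217)
6^16 ≡ 36^2 = 1296 ≡ 211 (mod 217)
27 = 16 + 8 + 2 + 1 in binary powers of 2.
So 6^27 ≡ 211 · 36 · 36 · 6 ≡ 216 (mod 217).
Since 6^d ≡ 216 (mod 217), base 6 does not prove 217 composite.

216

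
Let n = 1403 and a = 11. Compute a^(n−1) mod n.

11^1 ≡ 11 (mod 1403)
11^2 ≡ 11^2 = 121 ≡ 121 (mod 1403)
11^4 ≡ 121^2 = 14641 ≡ 611 (mod 1403)
11^8 ≡ 611^2 = 373321 ≡ 123 (mod 1403)
11^16 ≡ 123^2 = 15129 ≡ 1099 (mod 1403)
11^32 ≡ 1099^2 = 1207801 ≡ 1221 (mod 1403)
11^64 ≡ 1221^2 = 1490841 ≡ 855 (mod 1403)
11^128 ≡ 855^2 = 731025 ≡ 62 (mod 1403)
11^256 ≡ 62^2 = 3844 ≡ 1038 (mod 1403)
11^512 ≡ 1038^2 = 1077444 ≡ 1343 (mod 1403)
11^1024 ≡ 1343^2 = 1803649 ≡ 794 (mod 1403)
1402 = 1024 + 256 + 64 + 32 + 16 + 8 + 2 in binary powers of 2.
So 11^1402 ≡ 794 · 1038 · 855 · 1221 · 1099 · 123 · 121 ≡ 731 (mod 1403).
Since 731 ≠ 1, base 11 is a Fermat witness: 1403 is composite.

731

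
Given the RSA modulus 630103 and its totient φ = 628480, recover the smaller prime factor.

φ(n) = (p−1)(q−1) = n − (p+q) + 1, so p + q = 630103 − 628480 + 1 = 1624.
p and q are the roots of t² − 1624t + 630103 = 0.
Discriminant: 1624² − 4·630103 = 2637376 − 2520412 = 116964; √116964 = 342.
q = (1624 − 342)/2 = 641, p = (1624 + 342)/2 = 983.
Check: 641 · 983 = 630103.

641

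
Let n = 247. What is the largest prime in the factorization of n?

247 = 13 · 19
19 is prime.
So 247 = 13 · 19; the largest prime factor is 19.

19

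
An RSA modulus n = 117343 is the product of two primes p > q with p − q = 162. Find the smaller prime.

Since p = q + 162, we have 117343 = q(q + 162), so q² + 162q − 117343 = 0.
Discriminant: 162² + 4·117343 = 26244 + 469372 = 495616; √495616 = 704.
q = (−162 + 704)/2 = 271, and p = q + 162 = 433.
Check: 271 · 433 = 117343.

271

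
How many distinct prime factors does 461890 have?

461890 = 2 · 230945
230945 = 5 · 46189
46189 = 11 · 4199
4199 = 13 · 323
323 = 17 · 19
461890 = 2 · 5 · 11 · 13 · 17 · 19, which has 6 distinct prime factors.

6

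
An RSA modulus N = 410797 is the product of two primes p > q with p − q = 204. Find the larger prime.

Since p = q + 204, we have 410797 = q(q + 204), so q² + 204q − 410797 = 0.
Discriminant: 204² + 4·410797 = 41616 + 1643188 = 1684804; √1684804 = 1298.
q = (−204 + 1298)/2 = 547, and p = q + 204 = 751.
Check: 547 · 751 = 410797.

751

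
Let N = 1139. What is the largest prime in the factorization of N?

1139 = 17 · 67
67 is prime.
So 1139 = 17 · 67; the largest prime factor is 67.

67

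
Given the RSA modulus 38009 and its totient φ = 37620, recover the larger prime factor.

199

φ(n) = (p−1)(q−1) = n − (p+q) + 1, so p + q = 38009 − 37620 + 1 = 390.
p and q are the roots of t² − 390t + 38009 = 0.
Discriminant: 390² − 4·38009 = 152100 − 152036 = 64; √64 = 8.
q = (390 − 8)/2 = 191, p = (390 + 8)/2 = 199.
Check: 191 · 199 = 38009.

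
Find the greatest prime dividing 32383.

32383 = 13 · 2491
2491 = 47 · 53
53 is prime.
So 32383 = 13 · 47 · 53; the largest prime factor is 53.

53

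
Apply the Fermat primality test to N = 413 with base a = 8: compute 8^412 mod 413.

8^1 ≡ 8 (mod 413)
8^2 ≡ 8^2 = 64 ≡ 64 (mod 413)
8^4 ≡ 64^2 = 4096 ≡ 379 (mod 413)
8^8 ≡ 379^2 = 143641 ≡ 330 (mod 413)
8^16 ≡ 330^2 = 108900 ≡ 281 (mod 413)
8^32 ≡ 281^2 = 78961 ≡ 78 (mod 413)
8^64 ≡ 78^2 = 6084 ≡ 302 (mod 413)
8^128 ≡ 302^2 = 91204 ≡ 344 (mod 413)
8^256 ≡ 344^2 = 118336 ≡ 218 (mod 413)
412 = 256 + 128 + 16 + 8 + 4 in binary powers of 2.
So 8^412 ≡ 218 · 344 · 281 · 330 · 379 ≡ 302 (mod 413).
Since 302 ≠ 1, base 8 is a Fermat witness: 413 is composite.

302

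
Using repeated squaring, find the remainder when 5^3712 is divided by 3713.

5^1 ≡ 5 (mod 3713)
5^2 ≡ 5^2 = 25 ≡ 25 (mod 3713)
5^4 ≡ 25^2 = 625 ≡ 625 (mod 3713)
5^8 ≡ 625^2 = 390625 ≡ 760 (mod 3713)
5^16 ≡ 760^2 = 577600 ≡ 2085 (mod 3713)
5^32 ≡ 2085^2 = 4347225 ≡ 3015 (mod 3713)
5^64 ≡ 3015^2 = 9090225 ≡ 801 (mod 3713)
5^128 ≡ 801^2 = 641601 ≡ 2965 (mod 3713)
5^256 ≡ 2965^2 = 8791225 ≡ 2554 (mod 3713)
5^512 ≡ 2554^2 = 6522916 ≡ 2888 (mod 3713)
5^1024 ≡ 2888^2 = 8340544 ≡ 1146 (mod 3713)
5^2048 ≡ 1146^2 = 1313316 ≡ 2627 (mod 3713)
3712 = 2048 + 1024 + 512 + 128 in binary powers of 2.
So 5^3712 ≡ 2627 · 1146 · 2888 · 2965 ≡ 3391 (mod 3713).
Since 3391 ≠ 1, base 5 is a Fermat witness: 3713 is composite.

3391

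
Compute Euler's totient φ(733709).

705600

Factor: 733709 = 43 · 113 · 151.
φ(733709) = (43−1) · (113−1) · (151−1) = 42 · 112 · 150 = 705600.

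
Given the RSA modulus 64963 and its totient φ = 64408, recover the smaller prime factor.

φ(n) = (p−1)(q−1) = n − (p+q) + 1, so p + q = 64963 − 64408 + 1 = 556.
p and q are the roots of t² − 556t + 64963 = 0.
Discriminant: 556² − 4·64963 = 309136 − 259852 = 49284; √49284 = 222.
q = (556 − 222)/2 = 167, p = (556 + 222)/2 = 389.
Check: 167 · 389 = 64963.

167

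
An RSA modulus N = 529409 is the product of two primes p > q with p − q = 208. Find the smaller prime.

Since p = q + 208, we have 529409 = q(q + 208), so q² + 208q − 529409 = 0.
Discriminant: 208² + 4·529409 = 43264 + 2117636 = 2160900; √2160900 = 1470.
q = (−208 + 1470)/2 = 631, and p = q + 208 = 839.
Check: 631 · 839 = 529409.

631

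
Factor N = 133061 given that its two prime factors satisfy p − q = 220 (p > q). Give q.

Since p = q + 220, we have 133061 = q(q + 220), so q² + 220q − 133061 = 0.
Discriminant: 220² + 4·133061 = 48400 + 532244 = 580644; √580644 = 762.
q = (−220 + 762)/2 = 271, and p = q + 220 = 491.
Check: 271 · 491 = 133061.

271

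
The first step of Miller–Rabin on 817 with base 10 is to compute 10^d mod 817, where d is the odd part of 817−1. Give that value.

817 − 1 = 816 = 2^4 · 51, so d = 51.
10^1 ≡ 10 (mod 817)
10^2 ≡ 10^2 = 100 ≡ 100 (mod 817)
10^4 ≡ 100^2 = 10000 ≡ 196 (mod 817)
10^8 ≡ 196^2 = 38416 ≡ 17 (mod 817)
10^16 ≡ 17^2 = 289 ≡ 289 (mod 817)
10^32 ≡ 289^2 = 83521 ≡ 187 (mod 817)
51 = 32 + 16 + 2 + 1 in binary powers of 2.
So 10^51 ≡ 187 · 289 · 100 · 10 ≡ 84 (mod 817).
Squaring chain: 84 → 520 → 790 → 729; never reaches −1, so base 10 is a Miller–Rabin witness that 817 is composite.

84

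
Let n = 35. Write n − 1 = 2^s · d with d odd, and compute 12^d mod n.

35 − 1 = 34 = 2^1 · 17, so d = 17.
12^1 ≡ 12 (mod 35)
12^2 ≡ 12^2 = 144 ≡ 4 (mod 35)
12^4 ≡ 4^2 = 16 ≡ 16 (mod 35)
12^8 ≡ 16^2 = 256 ≡ 11 (mod 35)
12^16 ≡ 11^2 = 121 ≡ 16 (mod 35)
17 = 16 + 1 in binary powers of 2.
So 12^17 ≡ 16 · 12 ≡ 17 (mod 35).
Squaring chain: 17; never reaches −1, so base 12 is a Miller–Rabin witness that 35 is composite.

17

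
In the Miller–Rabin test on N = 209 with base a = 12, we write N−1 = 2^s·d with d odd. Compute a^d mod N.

12

209 − 1 = 208 = 2^4 · 13, so d = 13.
12^1 ≡ 12 (mod 209)
12^2 ≡ 12^2 = 144 ≡ 144 (mod 209)
12^4 ≡ 144^2 = 20736 ≡ 45 (mod 209)
12^8 ≡ 45^2 = 2025 ≡ 144 (mod 209)
13 = 8 + 4 + 1 in binary powers of 2.
So 12^13 ≡ 144 · 45 · 12 ≡ 12 (mod 209).
Squaring chain: 12 → 144 → 45 → 144; never reaches −1, so base 12 is a Miller–Rabin witness that 209 is composite.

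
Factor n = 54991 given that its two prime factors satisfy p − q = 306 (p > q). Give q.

Since p = q + 306, we have 54991 = q(q + 306), so q² + 306q − 54991 = 0.
Discriminant: 306² + 4·54991 = 93636 + 219964 = 313600; √313600 = 560.
q = (−306 + 560)/2 = 127, and p = q + 306 = 433.
Check: 127 · 433 = 54991.

127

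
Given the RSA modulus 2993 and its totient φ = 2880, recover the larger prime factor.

φ(n) = (p−1)(q−1) = n − (p+q) + 1, so p + q = 2993 − 2880 + 1 = 114.
p and q are the roots of t² − 114t + 2993 = 0.
Discriminant: 114² − 4·2993 = 12996 − 11972 = 1024; √1024 = 32.
q = (114 − 32)/2 = 41, p = (114 + 32)/2 = 73.
Check: 41 · 73 = 2993.

73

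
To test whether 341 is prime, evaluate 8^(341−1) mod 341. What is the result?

1

8^1 ≡ 8 (mod 341)
8^2 ≡ 8^2 = 64 ≡ 64 (mod 341)
8^4 ≡ 64^2 = 4096 ≡ 4 (mod 341)
8^8 ≡ 4^2 = 16 ≡ 16 (mod 341)
8^16 ≡ 16^2 = 256 ≡ 256 (mod 341)
8^32 ≡ 256^2 = 65536 ≡ 64 (mod 341)
8^64 ≡ 64^2 = 4096 ≡ 4 (mod 341)
8^128 ≡ 4^2 = 16 ≡ 16 (mod 341)
8^256 ≡ 16^2 = 256 ≡ 256 (mod 341)
340 = 256 + 64 + 16 + 4 in binary powers of 2.
So 8^340 ≡ 256 · 4 · 256 · 4 ≡ 1 (mod 341).
Since the result is 1, base 8 gives no evidence that 341 is composite.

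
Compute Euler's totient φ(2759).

Factor: 2759 = 31 · 89.
φ(2759) = (31−1) · (89−1) = 30 · 88 = 2640.

2640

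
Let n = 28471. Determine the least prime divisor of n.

71

28471 is odd.
Digit sum 22, not divisible by 3.
Ends in 1: not divisible by 5.
7: 28471 = 7·4067 + 2
11: 28471 = 11·2588 + 3
13: 28471 = 13·2190 + 1
17: 28471 = 17·1674 + 13
19: 28471 = 19·1498 + 9
23: 28471 = 23·1237 + 20
29: 28471 = 29·981 + 22
31: 28471 = 31·918 + 13
37: 28471 = 37·769 + 18
41: 28471 = 41·694 + 17
43: 28471 = 43·662 + 5
47: 28471 = 47·605 + 36
53: 28471 = 53·537 + 10
59: 28471 = 59·482 + 33
61: 28471 = 61·466 + 45
67: 28471 = 67·424 + 63
71: 28471 = 71·401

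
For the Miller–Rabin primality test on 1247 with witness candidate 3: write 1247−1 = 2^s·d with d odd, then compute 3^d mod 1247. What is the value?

1247 − 1 = 1246 = 2^1 · 623, so d = 623.
3^1 ≡ 3 (mod 1247)
3^2 ≡ 3^2 = 9 ≡ 9 (mod 1247)
3^4 ≡ 9^2 = 81 ≡ 81 (mod 1247)
3^8 ≡ 81^2 = 6561 ≡ 326 (mod 1247)
3^16 ≡ 326^2 = 106276 ≡ 281 (mod 1247)
3^32 ≡ 281^2 = 78961 ≡ 400 (mod 1247)
3^64 ≡ 400^2 = 160000 ≡ 384 (mod 1247)
3^128 ≡ 384^2 = 147456 ≡ 310 (mod 1247)
3^256 ≡ 310^2 = 96100 ≡ 81 (mod 1247)
3^512 ≡ 81^2 = 6561 ≡ 326 (mod 1247)
623 = 512 + 64 + 32 + 8 + 4 + 2 + 1 in binary powers of 2.
So 3^623 ≡ 326 · 384 · 400 · 326 · 81 · 9 · 3 ≡ 824 (mod 1247).
Squaring chain: 824; never reaches −1, so base 3 is a Miller–Rabin witness that 1247 is composite.

824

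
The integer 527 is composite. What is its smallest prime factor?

17

527 is odd.
Digit sum 14, not divisible by 3.
Ends in 7: not divisible by 5.
7: 527 = 7·75 + 2
11: 527 = 11·47 + 10
13: 527 = 13·40 + 7
17: 527 = 17·31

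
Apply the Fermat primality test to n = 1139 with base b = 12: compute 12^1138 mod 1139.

12^1 ≡ 12 (mod 1139)
12^2 ≡ 12^2 = 144 ≡ 144 (mod 1139)
12^4 ≡ 144^2 = 20736 ≡ 234 (mod 1139)
12^8 ≡ 234^2 = 54756 ≡ 84 (mod 1139)
12^16 ≡ 84^2 = 7056 ≡ 222 (mod 1139)
12^32 ≡ 222^2 = 49284 ≡ 307 (mod 1139)
12^64 ≡ 307^2 = 94249 ≡ 851 (mod 1139)
12^128 ≡ 851^2 = 724201 ≡ 936 (mod 1139)
12^256 ≡ 936^2 = 876096 ≡ 205 (mod 1139)
12^512 ≡ 205^2 = 42025 ≡ 1021 (mod 1139)
12^1024 ≡ 1021^2 = 1042441 ≡ 256 (mod 1139)
1138 = 1024 + 64 + 32 + 16 + 2 in binary powers of 2.
So 12^1138 ≡ 256 · 851 · 307 · 222 · 144 ≡ 892 (mod 1139).
Since 892 ≠ 1, base 12 is a Fermat witness: 1139 is composite.

892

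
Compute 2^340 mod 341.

2^1 ≡ 2 (mod 341)
2^2 ≡ 2^2 = 4 ≡ 4 (mod 341)
2^4 ≡ 4^2 = 16 ≡ 16 (mod 341)
2^8 ≡ 16^2 = 256 ≡ 256 (mod 341)
2^16 ≡ 256^2 = 65536 ≡ 64 (mod 341)
2^32 ≡ 64^2 = 4096 ≡ 4 (mod 341)
2^64 ≡ 4^2 = 16 ≡ 16 (mod 341)
2^128 ≡ 16^2 = 256 ≡ 256 (mod 341)
2^256 ≡ 256^2 = 65536 ≡ 64 (mod 341)
340 = 256 + 64 + 16 + 4 in binary powers of 2.
So 2^340 ≡ 64 · 16 · 64 · 16 ≡ 1 (mod 341).
Since the result is 1, base 2 gives no evidence that 341 is composite.

1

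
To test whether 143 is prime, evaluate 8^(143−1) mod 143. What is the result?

8^1 ≡ 8 (mod 143)
8^2 ≡ 8^2 = 64 ≡ 64 (mod 143)
8^4 ≡ 64^2 = 4096 ≡ 92 (mod 143)
8^8 ≡ 92^2 = 8464 ≡ 27 (mod 143)
8^16 ≡ 27^2 = 729 ≡ 14 (mod 143)
8^32 ≡ 14^2 = 196 ≡ 53 (mod 143)
8^64 ≡ 53^2 = 2809 ≡ 92 (mod 143)
8^128 ≡ 92^2 = 8464 ≡ 27 (mod 143)
142 = 128 + 8 + 4 + 2 in binary powers of 2.
So 8^142 ≡ 27 · 27 · 92 · 64 ≡ 64 (mod 143).
Since 64 ≠ 1, base 8 is a Fermat witness: 143 is composite.

64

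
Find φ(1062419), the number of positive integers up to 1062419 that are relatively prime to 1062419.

1029600

Factor: 1062419 = 67 · 101 · 157.
φ(1062419) = (67−1) · (101−1) · (157−1) = 66 · 100 · 156 = 1029600.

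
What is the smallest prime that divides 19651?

43

19651 is odd.
Digit sum 22, not divisible by 3.
Ends in 1: not divisible by 5.
7: 19651 = 7·2807 + 2
11: 19651 = 11·1786 + 5
13: 19651 = 13·1511 + 8
17: 19651 = 17·1155 + 16
19: 19651 = 19·1034 + 5
23: 19651 = 23·854 + 9
29: 19651 = 29·677 + 18
31: 19651 = 31·633 + 28
37: 19651 = 37·531 + 4
41: 19651 = 41·479 + 12
43: 19651 = 43·457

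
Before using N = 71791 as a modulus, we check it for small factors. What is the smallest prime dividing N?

17

71791 is odd.
Digit sum 25, not divisible by 3.
Ends in 1: not divisible by 5.
7: 71791 = 7·10255 + 6
11: 71791 = 11·6526 + 5
13: 71791 = 13·5522 + 5
17: 71791 = 17·4223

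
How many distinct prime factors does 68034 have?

68034 = 2 · 34017
34017 = 3 · 11339
11339 = 17 · 667
667 = 23 · 29
68034 = 2 · 3 · 17 · 23 · 29, which has 5 distinct prime factors.

5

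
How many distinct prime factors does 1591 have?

1591 = 37 · 43
1591 = 37 · 43, which has 2 distinct prime factors.

2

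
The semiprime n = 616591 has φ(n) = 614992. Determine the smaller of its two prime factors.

647

φ(n) = (p−1)(q−1) = n − (p+q) + 1, so p + q = 616591 − 614992 + 1 = 1600.
p and q are the roots of t² − 1600t + 616591 = 0.
Discriminant: 1600² − 4·616591 = 2560000 − 2466364 = 93636; √93636 = 306.
q = (1600 − 306)/2 = 647, p = (1600 + 306)/2 = 953.
Check: 647 · 953 = 616591.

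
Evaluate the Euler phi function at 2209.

2162

Factor: 2209 = 47^2.
φ(2209) = 47^1·(47−1) = 2162.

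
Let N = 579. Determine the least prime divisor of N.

579 is odd.
Digit sum 21, divisible by 3.

3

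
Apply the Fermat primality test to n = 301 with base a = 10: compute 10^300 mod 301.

10^1 ≡ 10 (mod 301)
10^2 ≡ 10^2 = 100 ≡ 100 (mod 301)
10^4 ≡ 100^2 = 10000 ≡ 67 (mod 301)
10^8 ≡ 67^2 = 4489 ≡ 275 (mod 301)
10^16 ≡ 275^2 = 75625 ≡ 74 (mod 301)
10^32 ≡ 74^2 = 5476 ≡ 58 (mod 301)
10^64 ≡ 58^2 = 3364 ≡ 53 (mod 301)
10^128 ≡ 53^2 = 2809 ≡ 100 (mod 301)
10^256 ≡ 100^2 = 10000 ≡ 67 (mod 301)
300 = 256 + 32 + 8 + 4 in binary powers of 2.
So 10^300 ≡ 67 · 58 · 275 · 67 ≡ 78 (mod 301).
Since 78 ≠ 1, base 10 is a Fermat witness: 301 is composite.

78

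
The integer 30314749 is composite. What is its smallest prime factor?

79

30314749 is odd.
Digit sum 31, not divisible by 3.
Ends in 9: not divisible by 5.
7: 30314749 = 7·4330678 + 3
11: 30314749 = 11·2755886 + 3
13: 30314749 = 13·2331903 + 10
17: 30314749 = 17·1783220 + 9
19: 30314749 = 19·1595513 + 2
23: 30314749 = 23·1318032 + 13
29: 30314749 = 29·1045336 + 5
31: 30314749 = 31·977895 + 4
37: 30314749 = 37·819317 + 20
41: 30314749 = 41·739384 + 5
43: 30314749 = 43·704994 + 7
47: 30314749 = 47·644994 + 31
53: 30314749 = 53·571976 + 21
59: 30314749 = 59·513809 + 18
61: 30314749 = 61·496963 + 6
67: 30314749 = 67·452458 + 63
71: 30314749 = 71·426968 + 21
73: 30314749 = 73·415270 + 39
79: 30314749 = 79·383731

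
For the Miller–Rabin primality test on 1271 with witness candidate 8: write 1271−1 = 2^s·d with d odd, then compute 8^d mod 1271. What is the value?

32

1271 − 1 = 1270 = 2^1 · 635, so d = 635.
8^1 ≡ 8 (mod 1271)
8^2 ≡ 8^2 = 64 ≡ 64 (mod 1271)
8^4 ≡ 64^2 = 4096 ≡ 283 (mod 1271)
8^8 ≡ 283^2 = 80089 ≡ 16 (mod 1271)
8^16 ≡ 16^2 = 256 ≡ 256 (mod 1271)
8^32 ≡ 256^2 = 65536 ≡ 715 (mod 1271)
8^64 ≡ 715^2 = 511225 ≡ 283 (mod 1271)
8^128 ≡ 283^2 = 80089 ≡ 16 (mod 1271)
8^256 ≡ 16^2 = 256 ≡ 256 (mod 1271)
8^512 ≡ 256^2 = 65536 ≡ 715 (mod 1271)
635 = 512 + 64 + 32 + 16 + 8 + 2 + 1 in binary powers of 2.
So 8^635 ≡ 715 · 283 · 715 · 256 · 16 · 64 · 8 ≡ 32 (mod 1271).
Squaring chain: 32; never reaches −1, so base 8 is a Miller–Rabin witness that 1271 is composite.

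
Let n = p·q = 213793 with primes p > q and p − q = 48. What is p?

Since p = q + 48, we have 213793 = q(q + 48), so q² + 48q − 213793 = 0.
Discriminant: 48² + 4·213793 = 2304 + 855172 = 857476; √857476 = 926.
q = (−48 + 926)/2 = 439, and p = q + 48 = 487.
Check: 439 · 487 = 213793.

487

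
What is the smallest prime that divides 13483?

97

13483 is odd.
Digit sum 19, not divisible by 3.
Ends in 3: not divisible by 5.
7: 13483 = 7·1926 + 1
11: 13483 = 11·1225 + 8
13: 13483 = 13·1037 + 2
17: 13483 = 17·793 + 2
19: 13483 = 19·709 + 12
23: 13483 = 23·586 + 5
29: 13483 = 29·464 + 27
31: 13483 = 31·434 + 29
37: 13483 = 37·364 + 15
41: 13483 = 41·328 + 35
43: 13483 = 43·313 + 24
47: 13483 = 47·286 + 41
53: 13483 = 53·254 + 21
59: 13483 = 59·228 + 31
61: 13483 = 61·221 + 2
67: 13483 = 67·201 + 16
71: 13483 = 71·189 + 64
73: 13483 = 73·184 + 51
79: 13483 = 79·170 + 53
83: 13483 = 83·162 + 37
89: 13483 = 89·151 + 44
97: 13483 = 97·139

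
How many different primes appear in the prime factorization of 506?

3

506 = 2 · 253
253 = 11 · 23
506 = 2 · 11 · 23, which has 3 distinct prime factors.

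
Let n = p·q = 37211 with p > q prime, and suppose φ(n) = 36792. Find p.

φ(n) = (p−1)(q−1) = n − (p+q) + 1, so p + q = 37211 − 36792 + 1 = 420.
p and q are the roots of t² − 420t + 37211 = 0.
Discriminant: 420² − 4·37211 = 176400 − 148844 = 27556; √27556 = 166.
q = (420 − 166)/2 = 127, p = (420 + 166)/2 = 293.
Check: 127 · 293 = 37211.

293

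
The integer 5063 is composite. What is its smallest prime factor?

61

5063 is odd.
Digit sum 14, not divisible by 3.
Ends in 3: not divisible by 5.
7: 5063 = 7·723 + 2
11: 5063 = 11·460 + 3
13: 5063 = 13·389 + 6
17: 5063 = 17·297 + 14
19: 5063 = 19·266 + 9
23: 5063 = 23·220 + 3
29: 5063 = 29·174 + 17
31: 5063 = 31·163 + 10
37: 5063 = 37·136 + 31
41: 5063 = 41·123 + 20
43: 5063 = 43·117 + 32
47: 5063 = 47·107 + 34
53: 5063 = 53·95 + 28
59: 5063 = 59·85 + 48
61: 5063 = 61·83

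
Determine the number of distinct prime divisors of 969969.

969969 = 3 · 323323
323323 = 7 · 46189
46189 = 11 · 4199
4199 = 13 · 323
323 = 17 · 19
969969 = 3 · 7 · 11 · 13 · 17 · 19, which has 6 distinct prime factors.

6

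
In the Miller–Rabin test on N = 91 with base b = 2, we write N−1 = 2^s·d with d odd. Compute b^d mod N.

57

91 − 1 = 90 = 2^1 · 45, so d = 45.
2^1 ≡ 2 (mod 91)
2^2 ≡ 2^2 = 4 ≡ 4 (mod 91)
2^4 ≡ 4^2 = 16 ≡ 16 (mod 91)
2^8 ≡ 16^2 = 256 ≡ 74 (mod 91)
2^16 ≡ 74^2 = 5476 ≡ 16 (mod 91)
2^32 ≡ 16^2 = 256 ≡ 74 (mod 91)
45 = 32 + 8 + 4 + 1 in binary powers of 2.
So 2^45 ≡ 74 · 74 · 16 · 2 ≡ 57 (mod 91).
Squaring chain: 57; never reaches −1, so base 2 is a Miller–Rabin witness that 91 is composite.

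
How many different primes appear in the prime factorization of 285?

3

285 = 3 · 95
95 = 5 · 19
285 = 3 · 5 · 19, which has 3 distinct prime factors.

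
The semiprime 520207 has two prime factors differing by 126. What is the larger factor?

787

Since p = q + 126, we have 520207 = q(q + 126), so q² + 126q − 520207 = 0.
Discriminant: 126² + 4·520207 = 15876 + 2080828 = 2096704; √2096704 = 1448.
q = (−126 + 1448)/2 = 661, and p = q + 126 = 787.
Check: 661 · 787 = 520207.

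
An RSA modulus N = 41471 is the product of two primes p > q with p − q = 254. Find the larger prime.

Since p = q + 254, we have 41471 = q(q + 254), so q² + 254q − 41471 = 0.
Discriminant: 254² + 4·41471 = 64516 + 165884 = 230400; √230400 = 480.
q = (−254 + 480)/2 = 113, and p = q + 254 = 367.
Check: 113 · 367 = 41471.

367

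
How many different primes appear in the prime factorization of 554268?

6

554268 = 2^2 · 138567
138567 = 3 · 46189
46189 = 11 · 4199
4199 = 13 · 323
323 = 17 · 19
554268 = 2^2 · 3 · 11 · 13 · 17 · 19, which has 6 distinct prime factors.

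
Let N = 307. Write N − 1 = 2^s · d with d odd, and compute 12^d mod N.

307 − 1 = 306 = 2^1 · 153, so d = 153.
12^1 ≡ 12 (mod 307)
12^2 ≡ 12^2 = 144 ≡ 144 (mod 307)
12^4 ≡ 144^2 = 20736 ≡ 167 (mod 307)
12^8 ≡ 167^2 = 27889 ≡ 259 (mod 307)
12^16 ≡ 259^2 = 67081 ≡ 155 (mod 307)
12^32 ≡ 155^2 = 24025 ≡ 79 (mod 307)
12^64 ≡ 79^2 = 6241 ≡ 101 (mod 307)
12^128 ≡ 101^2 = 10201 ≡ 70 (mod 307)
153 = 128 + 16 + 8 + 1 in binary powers of 2.
So 12^153 ≡ 70 · 155 · 259 · 12 ≡ 306 (mod 307).
Since 12^d ≡ 306 (mod 307), base 12 does not prove 307 composite.

306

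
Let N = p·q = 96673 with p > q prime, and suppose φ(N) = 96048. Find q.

277

φ(n) = (p−1)(q−1) = n − (p+q) + 1, so p + q = 96673 − 96048 + 1 = 626.
p and q are the roots of t² − 626t + 96673 = 0.
Discriminant: 626² − 4·96673 = 391876 − 386692 = 5184; √5184 = 72.
q = (626 − 72)/2 = 277, p = (626 + 72)/2 = 349.
Check: 277 · 349 = 96673.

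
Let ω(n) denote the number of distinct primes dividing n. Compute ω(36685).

4

36685 = 5 · 7337
7337 = 11 · 667
667 = 23 · 29
36685 = 5 · 11 · 23 · 29, which has 4 distinct prime factors.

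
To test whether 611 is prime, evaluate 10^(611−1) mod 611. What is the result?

549

10^1 ≡ 10 (mod 611)
10^2 ≡ 10^2 = 100 ≡ 100 (mod 611)
10^4 ≡ 100^2 = 10000 ≡ 224 (mod 611)
10^8 ≡ 224^2 = 50176 ≡ 74 (mod 611)
10^16 ≡ 74^2 = 5476 ≡ 588 (mod 611)
10^32 ≡ 588^2 = 345744 ≡ 529 (mod 611)
10^64 ≡ 529^2 = 279841 ≡ 3 (mod 611)
10^128 ≡ 3^2 = 9 ≡ 9 (mod 611)
10^256 ≡ 9^2 = 81 ≡ 81 (mod 611)
10^512 ≡ 81^2 = 6561 ≡ 451 (mod 611)
610 = 512 + 64 + 32 + 2 in binary powers of 2.
So 10^610 ≡ 451 · 3 · 529 · 100 ≡ 549 (mod 611).
Since 549 ≠ 1, base 10 is a Fermat witness: 611 is composite.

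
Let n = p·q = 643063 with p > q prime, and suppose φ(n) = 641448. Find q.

709

φ(n) = (p−1)(q−1) = n − (p+q) + 1, so p + q = 643063 − 641448 + 1 = 1616.
p and q are the roots of t² − 1616t + 643063 = 0.
Discriminant: 1616² − 4·643063 = 2611456 − 2572252 = 39204; √39204 = 198.
q = (1616 − 198)/2 = 709, p = (1616 + 198)/2 = 907.
Check: 709 · 907 = 643063.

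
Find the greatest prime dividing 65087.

65087 = 11 · 5917
5917 = 61 · 97
97 is prime.
So 65087 = 11 · 61 · 97; the largest prime factor is 97.

97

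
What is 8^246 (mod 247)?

8^1 ≡ 8 (mod 247)
8^2 ≡ 8^2 = 64 ≡ 64 (mod 247)
8^4 ≡ 64^2 = 4096 ≡ 144 (mod 247)
8^8 ≡ 144^2 = 20736 ≡ 235 (mod 247)
8^16 ≡ 235^2 = 55225 ≡ 144 (mod 247)
8^32 ≡ 144^2 = 20736 ≡ 235 (mod 247)
8^64 ≡ 235^2 = 55225 ≡ 144 (mod 247)
8^128 ≡ 144^2 = 20736 ≡ 235 (mod 247)
246 = 128 + 64 + 32 + 16 + 4 + 2 in binary powers of 2.
So 8^246 ≡ 235 · 144 · 235 · 144 · 144 · 64 ≡ 77 (mod 247).
Since 77 ≠ 1, base 8 is a Fermat witness: 247 is composite.

77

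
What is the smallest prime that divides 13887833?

59

13887833 is odd.
Digit sum 41, not divisible by 3.
Ends in 3: not divisible by 5.
7: 13887833 = 7·1983976 + 1
11: 13887833 = 11·1262530 + 3
13: 13887833 = 13·1068294 + 11
17: 13887833 = 17·816931 + 6
19: 13887833 = 19·730938 + 11
23: 13887833 = 23·603818 + 19
29: 13887833 = 29·478890 + 23
31: 13887833 = 31·447994 + 19
37: 13887833 = 37·375346 + 31
41: 13887833 = 41·338727 + 26
43: 13887833 = 43·322972 + 37
47: 13887833 = 47·295485 + 38
53: 13887833 = 53·262034 + 31
59: 13887833 = 59·235387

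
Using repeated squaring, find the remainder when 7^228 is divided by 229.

7^1 ≡ 7 (mod 229)
7^2 ≡ 7^2 = 49 ≡ 49 (mod 229)
7^4 ≡ 49^2 = 2401 ≡ 111 (mod 229)
7^8 ≡ 111^2 = 12321 ≡ 184 (mod 229)
7^16 ≡ 184^2 = 33856 ≡ 193 (mod 229)
7^32 ≡ 193^2 = 37249 ≡ 151 (mod 229)
7^64 ≡ 151^2 = 22801 ≡ 130 (mod 229)
7^128 ≡ 130^2 = 16900 ≡ 183 (mod 229)
228 = 128 + 64 + 32 + 4 in binary powers of 2.
So 7^228 ≡ 183 · 130 · 151 · 111 ≡ 1 (mod 229).
Since the result is 1, base 7 gives no evidence that 229 is composite.

1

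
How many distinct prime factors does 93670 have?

5

93670 = 2 · 46835
46835 = 5 · 9367
9367 = 17 · 551
551 = 19 · 29
93670 = 2 · 5 · 17 · 19 · 29, which has 5 distinct prime factors.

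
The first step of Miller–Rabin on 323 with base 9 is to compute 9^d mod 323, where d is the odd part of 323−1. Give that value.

264

323 − 1 = 322 = 2^1 · 161, so d = 161.
9^1 ≡ 9 (mod 323)
9^2 ≡ 9^2 = 81 ≡ 81 (mod 323)
9^4 ≡ 81^2 = 6561 ≡ 101 (mod 323)
9^8 ≡ 101^2 = 10201 ≡ 188 (mod 323)
9^16 ≡ 188^2 = 35344 ≡ 137 (mod 323)
9^32 ≡ 137^2 = 18769 ≡ 35 (mod 323)
9^64 ≡ 35^2 = 1225 ≡ 256 (mod 323)
9^128 ≡ 256^2 = 65536 ≡ 290 (mod 323)
161 = 128 + 32 + 1 in binary powers of 2.
So 9^161 ≡ 290 · 35 · 9 ≡ 264 (mod 323).
Squaring chain: 264; never reaches −1, so base 9 is a Miller–Rabin witness that 323 is composite.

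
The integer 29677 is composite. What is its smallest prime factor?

29677 is odd.
Digit sum 31, not divisible by 3.
Ends in 7: not divisible by 5.
7: 29677 = 7·4239 + 4
11: 29677 = 11·2697 + 10
13: 29677 = 13·2282 + 11
17: 29677 = 17·1745 + 12
19: 29677 = 19·1561 + 18
23: 29677 = 23·1290 + 7
29: 29677 = 29·1023 + 10
31: 29677 = 31·957 + 10
37: 29677 = 37·802 + 3
41: 29677 = 41·723 + 34
43: 29677 = 43·690 + 7
47: 29677 = 47·631 + 20
53: 29677 = 53·559 + 50
59: 29677 = 59·503

59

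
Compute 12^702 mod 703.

12^1 ≡ 12 (mod 703)
12^2 ≡ 12^2 = 144 ≡ 144 (mod 703)
12^4 ≡ 144^2 = 20736 ≡ 349 (mod 703)
12^8 ≡ 349^2 = 121801 ≡ 182 (mod 703)
12^16 ≡ 182^2 = 33124 ≡ 83 (mod 703)
12^32 ≡ 83^2 = 6889 ≡ 562 (mod 703)
12^64 ≡ 562^2 = 315844 ≡ 197 (mod 703)
12^128 ≡ 197^2 = 38809 ≡ 144 (mod 703)
12^256 ≡ 144^2 = 20736 ≡ 349 (mod 703)
12^512 ≡ 349^2 = 121801 ≡ 182 (mod 703)
702 = 512 + 128 + 32 + 16 + 8 + 4 + 2 in binary powers of 2.
So 12^702 ≡ 182 · 144 · 562 · 83 · 182 · 349 · 144 ≡ 1 (mod 703).
Since the result is 1, base 12 gives no evidence that 703 is composite.

1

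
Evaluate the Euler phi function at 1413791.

Factor: 1413791 = 73 · 107 · 181.
φ(1413791) = (73−1) · (107−1) · (181−1) = 72 · 106 · 180 = 1373760.

1373760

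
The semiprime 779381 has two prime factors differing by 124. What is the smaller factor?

Since p = q + 124, we have 779381 = q(q + 124), so q² + 124q − 779381 = 0.
Discriminant: 124² + 4·779381 = 15376 + 3117524 = 3132900; √3132900 = 1770.
q = (−124 + 1770)/2 = 823, and p = q + 124 = 947.
Check: 823 · 947 = 779381.

823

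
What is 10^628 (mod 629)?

565

10^1 ≡ 10 (mod 629)
10^2 ≡ 10^2 = 100 ≡ 100 (mod 629)
10^4 ≡ 100^2 = 10000 ≡ 565 (mod 629)
10^8 ≡ 565^2 = 319225 ≡ 322 (mod 629)
10^16 ≡ 322^2 = 103684 ≡ 528 (mod 629)
10^32 ≡ 528^2 = 278784 ≡ 137 (mod 629)
10^64 ≡ 137^2 = 18769 ≡ 528 (mod 629)
10^128 ≡ 528^2 = 278784 ≡ 137 (mod 629)
10^256 ≡ 137^2 = 18769 ≡ 528 (mod 629)
10^512 ≡ 528^2 = 278784 ≡ 137 (mod 629)
628 = 512 + 64 + 32 + 16 + 4 in binary powers of 2.
So 10^628 ≡ 137 · 528 · 137 · 528 · 565 ≡ 565 (mod 629).
Since 565 ≠ 1, base 10 is a Fermat witness: 629 is composite.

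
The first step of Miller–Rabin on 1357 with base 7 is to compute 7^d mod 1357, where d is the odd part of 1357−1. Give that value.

84

1357 − 1 = 1356 = 2^2 · 339, so d = 339.
7^1 ≡ 7 (mod 1357)
7^2 ≡ 7^2 = 49 ≡ 49 (mod 1357)
7^4 ≡ 49^2 = 2401 ≡ 1044 (mod 1357)
7^8 ≡ 1044^2 = 1089936 ≡ 265 (mod 1357)
7^16 ≡ 265^2 = 70225 ≡ 1018 (mod 1357)
7^32 ≡ 1018^2 = 1036324 ≡ 933 (mod 1357)
7^64 ≡ 933^2 = 870489 ≡ 652 (mod 1357)
7^128 ≡ 652^2 = 425104 ≡ 363 (mod 1357)
7^256 ≡ 363^2 = 131769 ≡ 140 (mod 1357)
339 = 256 + 64 + 16 + 2 + 1 in binary powers of 2.
So 7^339 ≡ 140 · 652 · 1018 · 49 · 7 ≡ 84 (mod 1357).
Squaring chain: 84 → 271; never reaches −1, so base 7 is a Miller–Rabin witness that 1357 is composite.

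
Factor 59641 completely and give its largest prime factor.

73

59641 = 19 · 3139
3139 = 43 · 73
73 is prime.
So 59641 = 19 · 43 · 73; the largest prime factor is 73.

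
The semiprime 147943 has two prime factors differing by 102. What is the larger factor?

Since p = q + 102, we have 147943 = q(q + 102), so q² + 102q − 147943 = 0.
Discriminant: 102² + 4·147943 = 10404 + 591772 = 602176; √602176 = 776.
q = (−102 + 776)/2 = 337, and p = q + 102 = 439.
Check: 337 · 439 = 147943.

439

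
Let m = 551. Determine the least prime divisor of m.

19

551 is odd.
Digit sum 11, not divisible by 3.
Ends in 1: not divisible by 5.
7: 551 = 7·78 + 5
11: 551 = 11·50 + 1
13: 551 = 13·42 + 5
17: 551 = 17·32 + 7
19: 551 = 19·29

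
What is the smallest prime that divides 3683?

29

3683 is odd.
Digit sum 20, not divisible by 3.
Ends in 3: not divisible by 5.
7: 3683 = 7·526 + 1
11: 3683 = 11·334 + 9
13: 3683 = 13·283 + 4
17: 3683 = 17·216 + 11
19: 3683 = 19·193 + 16
23: 3683 = 23·160 + 3
29: 3683 = 29·127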